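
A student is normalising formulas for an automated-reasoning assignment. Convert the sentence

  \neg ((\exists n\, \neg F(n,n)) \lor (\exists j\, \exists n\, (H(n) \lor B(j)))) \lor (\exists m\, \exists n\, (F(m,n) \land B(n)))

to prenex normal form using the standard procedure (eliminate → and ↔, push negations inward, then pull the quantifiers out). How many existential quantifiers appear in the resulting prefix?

Move each ¬ inward, flipping quantifiers it crosses:
  (\forall n\, F(n,n)) \land (\forall j\, \forall n\, (\neg H(n) \land \neg B(j))) \lor (\exists m\, \exists n\, (F(m,n) \land B(n)))
Standardize variables apart so no two quantifiers bind the same name: n↦z1, n↦v1.
  (\forall n\, F(n,n)) \land (\forall j\, \forall z1\, (\neg H(z1) \land \neg B(j))) \lor (\exists m\, \exists v1\, (F(m,v1) \land B(v1)))
Pull the quantifiers to the front (each side's bound variable is not free in the other side):
  \forall n\, \forall j\, \forall z1\, \exists m\, \exists v1\, (F(n,n) \land \neg H(z1) \land \neg B(j) \lor F(m,v1) \land B(v1))
The prefix is \forall n \forall j \forall z1 \exists m \exists v1: 3 universal, 2 existential.

2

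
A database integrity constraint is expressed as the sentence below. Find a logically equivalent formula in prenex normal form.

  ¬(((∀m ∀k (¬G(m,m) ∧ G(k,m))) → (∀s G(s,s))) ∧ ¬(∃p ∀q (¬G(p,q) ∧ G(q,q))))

∀m ∀k ∃s ∃p ∀q (¬G(m,m) ∧ G(k,m) ∧ ¬G(s,s) ∨ ¬G(p,q) ∧ G(q,q))

Rewrite implications/biconditionals: A → B as ¬A ∨ B.
  ¬((¬(∀m ∀k (¬G(m,m) ∧ G(k,m))) ∨ (∀s G(s,s))) ∧ ¬(∃p ∀q (¬G(p,q) ∧ G(q,q))))
Push ¬ through the quantifiers and connectives to reach negation normal form:
  (∀m ∀k (¬G(m,m) ∧ G(k,m))) ∧ (∃s ¬G(s,s)) ∨ (∃p ∀q (¬G(p,q) ∧ G(q,q)))
All bound variables are already distinct, so no renaming is needed.
Extract every quantifier outward, since the variables are now distinct and don't occur free across branches:
  ∀m ∀k ∃s ∃p ∀q (¬G(m,m) ∧ G(k,m) ∧ ¬G(s,s) ∨ ¬G(p,q) ∧ G(q,q))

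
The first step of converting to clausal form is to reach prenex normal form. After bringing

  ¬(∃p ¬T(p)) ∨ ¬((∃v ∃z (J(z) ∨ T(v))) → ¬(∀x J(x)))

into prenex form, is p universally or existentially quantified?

Rewrite implications/biconditionals: A → B as ¬A ∨ B.
  ¬(∃p ¬T(p)) ∨ ¬(¬(∃v ∃z (J(z) ∨ T(v))) ∨ ¬(∀x J(x)))
Drive negations inward (¬∀x A ≡ ∃x ¬A, ¬∃x A ≡ ∀x ¬A, De Morgan for ∧/∨):
  (∀p T(p)) ∨ (∃v ∃z (J(z) ∨ T(v))) ∧ (∀x J(x))
All bound variables are already distinct, so no renaming is needed.
Finally move all quantifiers to the prefix:
  ∀p ∃v ∃z ∀x (T(p) ∨ (J(z) ∨ T(v)) ∧ J(x))
The quantifier ∃p sits under an odd number of negations (counting the antecedent side of each →), so it flips to ∀p.

universal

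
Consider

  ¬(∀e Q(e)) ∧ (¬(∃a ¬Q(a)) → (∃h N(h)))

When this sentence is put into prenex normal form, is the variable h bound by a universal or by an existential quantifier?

existential

Rewrite implications/biconditionals: A → B as ¬A ∨ B.
  ¬(∀e Q(e)) ∧ (¬¬(∃a ¬Q(a)) ∨ (∃h N(h)))
Move each ¬ inward, flipping quantifiers it crosses:
  (∃e ¬Q(e)) ∧ ((∃a ¬Q(a)) ∨ (∃h N(h)))
All bound variables are already distinct, so no renaming is needed.
Finally move all quantifiers to the prefix:
  ∃e ∃a ∃h (¬Q(e) ∧ (¬Q(a) ∨ N(h)))
The quantifier ∃h sits under an even number of negations (counting the antecedent side of each →), so it remains existential.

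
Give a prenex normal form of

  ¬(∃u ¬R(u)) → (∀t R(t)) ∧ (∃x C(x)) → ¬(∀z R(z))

Eliminate → and ↔ using ¬ and ∨.
  ¬¬(∃u ¬R(u)) ∨ ¬((∀t R(t)) ∧ (∃x C(x))) ∨ ¬(∀z R(z))
Drive negations inward (¬∀x A ≡ ∃x ¬A, ¬∃x A ≡ ∀x ¬A, De Morgan for ∧/∨):
  (∃u ¬R(u)) ∨ (∃t ¬R(t)) ∨ (∀x ¬C(x)) ∨ (∃z ¬R(z))
All bound variables are already distinct, so no renaming is needed.
Extract every quantifier outward, since the variables are now distinct and don't occur free across branches:
  ∃u ∃t ∀x ∃z (¬R(u) ∨ ¬R(t) ∨ ¬C(x) ∨ ¬R(z))

∃u ∃t ∀x ∃z (¬R(u) ∨ ¬R(t) ∨ ¬C(x) ∨ ¬R(z))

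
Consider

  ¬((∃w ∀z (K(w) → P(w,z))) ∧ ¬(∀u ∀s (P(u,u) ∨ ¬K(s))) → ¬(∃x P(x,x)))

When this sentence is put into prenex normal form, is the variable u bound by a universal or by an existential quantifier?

existential

Rewrite implications/biconditionals: A → B as ¬A ∨ B.
  ¬(¬((∃w ∀z (¬K(w) ∨ P(w,z))) ∧ ¬(∀u ∀s (P(u,u) ∨ ¬K(s)))) ∨ ¬(∃x P(x,x)))
Move each ¬ inward, flipping quantifiers it crosses:
  (∃w ∀z (¬K(w) ∨ P(w,z))) ∧ (∃u ∃s (¬P(u,u) ∧ K(s))) ∧ (∃x P(x,x))
All bound variables are already distinct, so no renaming is needed.
Pull the quantifiers to the front (each side's bound variable is not free in the other side):
  ∃w ∀z ∃u ∃s ∃x ((¬K(w) ∨ P(w,z)) ∧ ¬P(u,u) ∧ K(s) ∧ P(x,x))
The quantifier ∀u sits under an odd number of negations (counting the antecedent side of each →), so it flips to ∃u.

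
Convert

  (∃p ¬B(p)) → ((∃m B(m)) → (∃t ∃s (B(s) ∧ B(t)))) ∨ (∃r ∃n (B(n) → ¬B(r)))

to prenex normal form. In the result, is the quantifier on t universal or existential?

existential

Eliminate → and ↔ using ¬ and ∨.
  ¬(∃p ¬B(p)) ∨ ¬(∃m B(m)) ∨ (∃t ∃s (B(s) ∧ B(t))) ∨ (∃r ∃n (¬B(n) ∨ ¬B(r)))
Drive negations inward (¬∀x A ≡ ∃x ¬A, ¬∃x A ≡ ∀x ¬A, De Morgan for ∧/∨):
  (∀p B(p)) ∨ (∀m ¬B(m)) ∨ (∃t ∃s (B(s) ∧ B(t))) ∨ (∃r ∃n (¬B(n) ∨ ¬B(r)))
Extract every quantifier outward, since the variables are now distinct and don't occur free across branches:
  ∀p ∀m ∃t ∃s ∃r ∃n (B(p) ∨ ¬B(m) ∨ B(s) ∧ B(t) ∨ ¬B(n) ∨ ¬B(r))
The quantifier ∃t sits under an even number of negations (counting the antecedent side of each →), so it remains existential.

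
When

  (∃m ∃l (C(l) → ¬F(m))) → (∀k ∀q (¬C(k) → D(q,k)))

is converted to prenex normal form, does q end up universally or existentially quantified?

Eliminate → and ↔ using ¬ and ∨.
  ¬(∃m ∃l (¬C(l) ∨ ¬F(m))) ∨ (∀k ∀q (¬¬C(k) ∨ D(q,k)))
Drive negations inward (¬∀x A ≡ ∃x ¬A, ¬∃x A ≡ ∀x ¬A, De Morgan for ∧/∨):
  (∀m ∀l (C(l) ∧ F(m))) ∨ (∀k ∀q (C(k) ∨ D(q,k)))
Finally move all quantifiers to the prefix:
  ∀m ∀l ∀k ∀q (C(l) ∧ F(m) ∨ C(k) ∨ D(q,k))
The quantifier ∀q sits under an even number of negations (counting the antecedent side of each →), so it remains universal.

universal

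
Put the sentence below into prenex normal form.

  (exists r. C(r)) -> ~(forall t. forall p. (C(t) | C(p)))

First replace A → B with ¬A ∨ B.
  ~(exists r. C(r)) | ~(forall t. forall p. (C(t) | C(p)))
Push ¬ through the quantifiers and connectives to reach negation normal form:
  (forall r. ~C(r)) | (exists t. exists p. (~C(t) & ~C(p)))
Extract every quantifier outward, since the variables are now distinct and don't occur free across branches:
  forall r. exists t. exists p. (~C(r) | ~C(t) & ~C(p))

forall r. exists t. exists p. (~C(r) | ~C(t) & ~C(p))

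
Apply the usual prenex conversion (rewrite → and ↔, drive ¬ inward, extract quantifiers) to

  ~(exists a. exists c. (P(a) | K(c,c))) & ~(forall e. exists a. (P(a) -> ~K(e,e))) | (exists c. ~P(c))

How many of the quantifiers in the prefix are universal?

First replace A → B with ¬A ∨ B.
  ~(exists a. exists c. (P(a) | K(c,c))) & ~(forall e. exists a. (~P(a) | ~K(e,e))) | (exists c. ~P(c))
Drive negations inward (¬∀x A ≡ ∃x ¬A, ¬∃x A ≡ ∀x ¬A, De Morgan for ∧/∨):
  (forall a. forall c. (~P(a) & ~K(c,c))) & (exists e. forall a. (P(a) & K(e,e))) | (exists c. ~P(c))
Give each quantifier a distinct variable: a↦t, c↦p.
  (forall a. forall c. (~P(a) & ~K(c,c))) & (exists e. forall t. (P(t) & K(e,e))) | (exists p. ~P(p))
Extract every quantifier outward, since the variables are now distinct and don't occur free across branches:
  forall a. forall c. exists e. forall t. exists p. (~P(a) & ~K(c,c) & P(t) & K(e,e) | ~P(p))
The prefix is forall a forall c exists e forall t exists p: 3 universal, 2 existential.

3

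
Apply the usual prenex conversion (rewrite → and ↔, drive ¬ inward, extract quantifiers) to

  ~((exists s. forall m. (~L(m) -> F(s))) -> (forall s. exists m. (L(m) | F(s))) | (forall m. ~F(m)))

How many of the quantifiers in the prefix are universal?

2

Eliminate → and ↔ using ¬ and ∨.
  ~(~(exists s. forall m. (~~L(m) | F(s))) | (forall s. exists m. (L(m) | F(s))) | (forall m. ~F(m)))
Push ¬ through the quantifiers and connectives to reach negation normal form:
  (exists s. forall m. (L(m) | F(s))) & (exists s. forall m. (~L(m) & ~F(s))) & (exists m. F(m))
Give each quantifier a distinct variable: s↦u1, m↦v, m↦u.
  (exists s. forall m. (L(m) | F(s))) & (exists u1. forall v. (~L(v) & ~F(u1))) & (exists u. F(u))
Pull the quantifiers to the front (each side's bound variable is not free in the other side):
  exists s. forall m. exists u1. forall v. exists u. ((L(m) | F(s)) & ~L(v) & ~F(u1) & F(u))
The prefix is exists s forall m exists u1 forall v exists u: 2 universal, 3 existential.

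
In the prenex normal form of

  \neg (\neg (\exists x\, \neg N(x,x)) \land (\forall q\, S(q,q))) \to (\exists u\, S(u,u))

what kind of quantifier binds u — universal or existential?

existential

Eliminate → and ↔ using ¬ and ∨.
  \neg \neg (\neg (\exists x\, \neg N(x,x)) \land (\forall q\, S(q,q))) \lor (\exists u\, S(u,u))
Drive negations inward (¬∀x A ≡ ∃x ¬A, ¬∃x A ≡ ∀x ¬A, De Morgan for ∧/∨):
  (\forall x\, N(x,x)) \land (\forall q\, S(q,q)) \lor (\exists u\, S(u,u))
Extract every quantifier outward, since the variables are now distinct and don't occur free across branches:
  \forall x\, \forall q\, \exists u\, (N(x,x) \land S(q,q) \lor S(u,u))
The quantifier \exists u sits under an even number of negations (counting the antecedent side of each →), so it remains existential.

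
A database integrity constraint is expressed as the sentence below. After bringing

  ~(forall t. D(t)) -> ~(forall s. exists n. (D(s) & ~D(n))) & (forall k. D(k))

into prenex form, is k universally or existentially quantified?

First replace A → B with ¬A ∨ B.
  ~~(forall t. D(t)) | ~(forall s. exists n. (D(s) & ~D(n))) & (forall k. D(k))
Push ¬ through the quantifiers and connectives to reach negation normal form:
  (forall t. D(t)) | (exists s. forall n. (~D(s) | D(n))) & (forall k. D(k))
All bound variables are already distinct, so no renaming is needed.
Pull the quantifiers to the front (each side's bound variable is not free in the other side):
  forall t. exists s. forall n. forall k. (D(t) | (~D(s) | D(n)) & D(k))
The quantifier forall k sits under an even number of negations (counting the antecedent side of each →), so it remains universal.

universal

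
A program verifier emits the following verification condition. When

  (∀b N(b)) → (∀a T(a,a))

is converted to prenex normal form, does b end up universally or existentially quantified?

existential

Eliminate → and ↔ using ¬ and ∨.
  ¬(∀b N(b)) ∨ (∀a T(a,a))
Push ¬ through the quantifiers and connectives to reach negation normal form:
  (∃b ¬N(b)) ∨ (∀a T(a,a))
All bound variables are already distinct, so no renaming is needed.
Finally move all quantifiers to the prefix:
  ∃b ∀a (¬N(b) ∨ T(a,a))
The quantifier ∀b sits under an odd number of negations (counting the antecedent side of each →), so it flips to ∃b.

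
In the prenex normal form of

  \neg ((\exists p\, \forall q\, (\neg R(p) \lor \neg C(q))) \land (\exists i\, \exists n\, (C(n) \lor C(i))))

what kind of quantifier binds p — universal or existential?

universal

Move each ¬ inward, flipping quantifiers it crosses:
  (\forall p\, \exists q\, (R(p) \land C(q))) \lor (\forall i\, \forall n\, (\neg C(n) \land \neg C(i)))
All bound variables are already distinct, so no renaming is needed.
Pull the quantifiers to the front (each side's bound variable is not free in the other side):
  \forall p\, \exists q\, \forall i\, \forall n\, (R(p) \land C(q) \lor \neg C(n) \land \neg C(i))
The quantifier \exists p sits under an odd number of negations, so it flips to \forall p.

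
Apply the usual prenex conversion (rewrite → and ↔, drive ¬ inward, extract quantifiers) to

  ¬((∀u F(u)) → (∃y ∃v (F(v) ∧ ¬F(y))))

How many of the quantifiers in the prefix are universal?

First replace A → B with ¬A ∨ B.
  ¬(¬(∀u F(u)) ∨ (∃y ∃v (F(v) ∧ ¬F(y))))
Push ¬ through the quantifiers and connectives to reach negation normal form:
  (∀u F(u)) ∧ (∀y ∀v (¬F(v) ∨ F(y)))
All bound variables are already distinct, so no renaming is needed.
Pull the quantifiers to the front (each side's bound variable is not free in the other side):
  ∀u ∀y ∀v (F(u) ∧ (¬F(v) ∨ F(y)))
The prefix is ∀u ∀y ∀v: 3 universal, 0 existential.

3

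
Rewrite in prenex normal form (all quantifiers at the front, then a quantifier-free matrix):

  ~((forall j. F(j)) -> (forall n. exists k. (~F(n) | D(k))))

forall j. exists n. forall k. (F(j) & F(n) & ~D(k))

Eliminate → and ↔ using ¬ and ∨.
  ~(~(forall j. F(j)) | (forall n. exists k. (~F(n) | D(k))))
Drive negations inward (¬∀x A ≡ ∃x ¬A, ¬∃x A ≡ ∀x ¬A, De Morgan for ∧/∨):
  (forall j. F(j)) & (exists n. forall k. (F(n) & ~D(k)))
All bound variables are already distinct, so no renaming is needed.
Finally move all quantifiers to the prefix:
  forall j. exists n. forall k. (F(j) & F(n) & ~D(k))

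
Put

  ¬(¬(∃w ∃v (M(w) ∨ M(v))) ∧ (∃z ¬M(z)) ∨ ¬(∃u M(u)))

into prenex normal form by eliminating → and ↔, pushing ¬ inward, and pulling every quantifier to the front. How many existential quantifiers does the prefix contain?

3

Drive negations inward (¬∀x A ≡ ∃x ¬A, ¬∃x A ≡ ∀x ¬A, De Morgan for ∧/∨):
  ((∃w ∃v (M(w) ∨ M(v))) ∨ (∀z M(z))) ∧ (∃u M(u))
All bound variables are already distinct, so no renaming is needed.
Extract every quantifier outward, since the variables are now distinct and don't occur free across branches:
  ∃w ∃v ∀z ∃u ((M(w) ∨ M(v) ∨ M(z)) ∧ M(u))
The prefix is ∃w ∃v ∀z ∃u: 1 universal, 3 existential.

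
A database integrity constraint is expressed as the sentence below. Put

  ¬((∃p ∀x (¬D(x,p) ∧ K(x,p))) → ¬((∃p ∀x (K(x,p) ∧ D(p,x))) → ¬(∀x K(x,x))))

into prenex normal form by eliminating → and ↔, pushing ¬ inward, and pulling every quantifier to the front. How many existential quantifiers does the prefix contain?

3

Rewrite implications/biconditionals: A → B as ¬A ∨ B.
  ¬(¬(∃p ∀x (¬D(x,p) ∧ K(x,p))) ∨ ¬(¬(∃p ∀x (K(x,p) ∧ D(p,x))) ∨ ¬(∀x K(x,x))))
Push ¬ through the quantifiers and connectives to reach negation normal form:
  (∃p ∀x (¬D(x,p) ∧ K(x,p))) ∧ ((∀p ∃x (¬K(x,p) ∨ ¬D(p,x))) ∨ (∃x ¬K(x,x)))
Standardize variables apart so no two quantifiers bind the same name: p↦v, x↦u, x↦z1.
  (∃p ∀x (¬D(x,p) ∧ K(x,p))) ∧ ((∀v ∃u (¬K(u,v) ∨ ¬D(v,u))) ∨ (∃z1 ¬K(z1,z1)))
Extract every quantifier outward, since the variables are now distinct and don't occur free across branches:
  ∃p ∀x ∀v ∃u ∃z1 (¬D(x,p) ∧ K(x,p) ∧ (¬K(u,v) ∨ ¬D(v,u) ∨ ¬K(z1,z1)))
The prefix is ∃p ∀x ∀v ∃u ∃z1: 2 universal, 3 existential.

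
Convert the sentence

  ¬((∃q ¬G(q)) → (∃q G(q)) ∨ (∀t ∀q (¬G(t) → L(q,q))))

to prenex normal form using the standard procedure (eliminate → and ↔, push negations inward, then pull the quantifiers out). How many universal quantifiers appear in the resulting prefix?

Eliminate → and ↔ using ¬ and ∨.
  ¬(¬(∃q ¬G(q)) ∨ (∃q G(q)) ∨ (∀t ∀q (¬¬G(t) ∨ L(q,q))))
Drive negations inward (¬∀x A ≡ ∃x ¬A, ¬∃x A ≡ ∀x ¬A, De Morgan for ∧/∨):
  (∃q ¬G(q)) ∧ (∀q ¬G(q)) ∧ (∃t ∃q (¬G(t) ∧ ¬L(q,q)))
Standardize variables apart so no two quantifiers bind the same name: q↦z, q↦a.
  (∃q ¬G(q)) ∧ (∀z ¬G(z)) ∧ (∃t ∃a (¬G(t) ∧ ¬L(a,a)))
Finally move all quantifiers to the prefix:
  ∃q ∀z ∃t ∃a (¬G(q) ∧ ¬G(z) ∧ ¬G(t) ∧ ¬L(a,a))
The prefix is ∃q ∀z ∃t ∃a: 1 universal, 3 existential.

1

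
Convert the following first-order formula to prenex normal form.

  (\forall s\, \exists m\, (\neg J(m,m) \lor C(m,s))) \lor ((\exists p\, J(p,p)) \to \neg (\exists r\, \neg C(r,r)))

First replace A → B with ¬A ∨ B.
  (\forall s\, \exists m\, (\neg J(m,m) \lor C(m,s))) \lor \neg (\exists p\, J(p,p)) \lor \neg (\exists r\, \neg C(r,r))
Move each ¬ inward, flipping quantifiers it crosses:
  (\forall s\, \exists m\, (\neg J(m,m) \lor C(m,s))) \lor (\forall p\, \neg J(p,p)) \lor (\forall r\, C(r,r))
All bound variables are already distinct, so no renaming is needed.
Finally move all quantifiers to the prefix:
  \forall s\, \exists m\, \forall p\, \forall r\, (\neg J(m,m) \lor C(m,s) \lor \neg J(p,p) \lor C(r,r))

\forall s\, \exists m\, \forall p\, \forall r\, (\neg J(m,m) \lor C(m,s) \lor \neg J(p,p) \lor C(r,r))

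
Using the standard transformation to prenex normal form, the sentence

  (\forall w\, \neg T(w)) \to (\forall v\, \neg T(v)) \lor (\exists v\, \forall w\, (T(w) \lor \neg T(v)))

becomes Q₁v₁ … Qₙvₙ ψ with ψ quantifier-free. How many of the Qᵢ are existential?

Rewrite implications/biconditionals: A → B as ¬A ∨ B.
  \neg (\forall w\, \neg T(w)) \lor (\forall v\, \neg T(v)) \lor (\exists v\, \forall w\, (T(w) \lor \neg T(v)))
Move each ¬ inward, flipping quantifiers it crosses:
  (\exists w\, T(w)) \lor (\forall v\, \neg T(v)) \lor (\exists v\, \forall w\, (T(w) \lor \neg T(v)))
Give each quantifier a distinct variable: v↦y, w↦s.
  (\exists w\, T(w)) \lor (\forall v\, \neg T(v)) \lor (\exists y\, \forall s\, (T(s) \lor \neg T(y)))
Finally move all quantifiers to the prefix:
  \exists w\, \forall v\, \exists y\, \forall s\, (T(w) \lor \neg T(v) \lor T(s) \lor \neg T(y))
The prefix is \exists w \forall v \exists y \forall s: 2 universal, 2 existential.

2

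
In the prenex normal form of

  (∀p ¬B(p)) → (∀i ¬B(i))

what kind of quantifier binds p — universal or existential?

existential

Rewrite implications/biconditionals: A → B as ¬A ∨ B.
  ¬(∀p ¬B(p)) ∨ (∀i ¬B(i))
Push ¬ through the quantifiers and connectives to reach negation normal form:
  (∃p B(p)) ∨ (∀i ¬B(i))
All bound variables are already distinct, so no renaming is needed.
Pull the quantifiers to the front (each side's bound variable is not free in the other side):
  ∃p ∀i (B(p) ∨ ¬B(i))
The quantifier ∀p sits under an odd number of negations (counting the antecedent side of each →), so it flips to ∃p.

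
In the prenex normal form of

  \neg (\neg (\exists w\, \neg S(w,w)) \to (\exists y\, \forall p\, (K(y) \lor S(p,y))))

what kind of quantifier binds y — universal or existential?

universal

Eliminate → and ↔ using ¬ and ∨.
  \neg (\neg \neg (\exists w\, \neg S(w,w)) \lor (\exists y\, \forall p\, (K(y) \lor S(p,y))))
Push ¬ through the quantifiers and connectives to reach negation normal form:
  (\forall w\, S(w,w)) \land (\forall y\, \exists p\, (\neg K(y) \land \neg S(p,y)))
Finally move all quantifiers to the prefix:
  \forall w\, \forall y\, \exists p\, (S(w,w) \land \neg K(y) \land \neg S(p,y))
The quantifier \exists y sits under an odd number of negations (counting the antecedent side of each →), so it flips to \forall y.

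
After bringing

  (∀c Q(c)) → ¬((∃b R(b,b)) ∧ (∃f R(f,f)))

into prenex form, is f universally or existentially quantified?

universal

Eliminate → and ↔ using ¬ and ∨.
  ¬(∀c Q(c)) ∨ ¬((∃b R(b,b)) ∧ (∃f R(f,f)))
Drive negations inward (¬∀x A ≡ ∃x ¬A, ¬∃x A ≡ ∀x ¬A, De Morgan for ∧/∨):
  (∃c ¬Q(c)) ∨ (∀b ¬R(b,b)) ∨ (∀f ¬R(f,f))
Extract every quantifier outward, since the variables are now distinct and don't occur free across branches:
  ∃c ∀b ∀f (¬Q(c) ∨ ¬R(b,b) ∨ ¬R(f,f))
The quantifier ∃f sits under an odd number of negations (counting the antecedent side of each →), so it flips to ∀f.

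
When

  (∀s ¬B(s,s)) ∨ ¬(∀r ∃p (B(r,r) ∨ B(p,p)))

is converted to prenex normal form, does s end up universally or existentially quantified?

Drive negations inward (¬∀x A ≡ ∃x ¬A, ¬∃x A ≡ ∀x ¬A, De Morgan for ∧/∨):
  (∀s ¬B(s,s)) ∨ (∃r ∀p (¬B(r,r) ∧ ¬B(p,p)))
All bound variables are already distinct, so no renaming is needed.
Finally move all quantifiers to the prefix:
  ∀s ∃r ∀p (¬B(s,s) ∨ ¬B(r,r) ∧ ¬B(p,p))
The quantifier ∀s sits under an even number of negations, so it remains universal.

universal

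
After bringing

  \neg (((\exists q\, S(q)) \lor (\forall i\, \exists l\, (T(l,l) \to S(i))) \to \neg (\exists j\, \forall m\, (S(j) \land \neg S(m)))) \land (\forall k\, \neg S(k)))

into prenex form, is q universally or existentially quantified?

existential

Rewrite implications/biconditionals: A → B as ¬A ∨ B.
  \neg ((\neg ((\exists q\, S(q)) \lor (\forall i\, \exists l\, (\neg T(l,l) \lor S(i)))) \lor \neg (\exists j\, \forall m\, (S(j) \land \neg S(m)))) \land (\forall k\, \neg S(k)))
Drive negations inward (¬∀x A ≡ ∃x ¬A, ¬∃x A ≡ ∀x ¬A, De Morgan for ∧/∨):
  ((\exists q\, S(q)) \lor (\forall i\, \exists l\, (\neg T(l,l) \lor S(i)))) \land (\exists j\, \forall m\, (S(j) \land \neg S(m))) \lor (\exists k\, S(k))
Extract every quantifier outward, since the variables are now distinct and don't occur free across branches:
  \exists q\, \forall i\, \exists l\, \exists j\, \forall m\, \exists k\, ((S(q) \lor \neg T(l,l) \lor S(i)) \land S(j) \land \neg S(m) \lor S(k))
The quantifier \exists q sits under an even number of negations (counting the antecedent side of each →), so it remains existential.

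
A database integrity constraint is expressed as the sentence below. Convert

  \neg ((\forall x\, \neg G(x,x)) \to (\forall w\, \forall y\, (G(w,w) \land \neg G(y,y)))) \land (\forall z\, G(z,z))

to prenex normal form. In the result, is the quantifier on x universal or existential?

universal

Eliminate → and ↔ using ¬ and ∨.
  \neg (\neg (\forall x\, \neg G(x,x)) \lor (\forall w\, \forall y\, (G(w,w) \land \neg G(y,y)))) \land (\forall z\, G(z,z))
Move each ¬ inward, flipping quantifiers it crosses:
  (\forall x\, \neg G(x,x)) \land (\exists w\, \exists y\, (\neg G(w,w) \lor G(y,y))) \land (\forall z\, G(z,z))
All bound variables are already distinct, so no renaming is needed.
Pull the quantifiers to the front (each side's bound variable is not free in the other side):
  \forall x\, \exists w\, \exists y\, \forall z\, (\neg G(x,x) \land (\neg G(w,w) \lor G(y,y)) \land G(z,z))
The quantifier \forall x sits under an even number of negations (counting the antecedent side of each →), so it remains universal.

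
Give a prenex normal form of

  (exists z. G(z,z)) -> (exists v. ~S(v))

forall z. exists v. (~G(z,z) | ~S(v))

Rewrite implications/biconditionals: A → B as ¬A ∨ B.
  ~(exists z. G(z,z)) | (exists v. ~S(v))
Move each ¬ inward, flipping quantifiers it crosses:
  (forall z. ~G(z,z)) | (exists v. ~S(v))
All bound variables are already distinct, so no renaming is needed.
Pull the quantifiers to the front (each side's bound variable is not free in the other side):
  forall z. exists v. (~G(z,z) | ~S(v))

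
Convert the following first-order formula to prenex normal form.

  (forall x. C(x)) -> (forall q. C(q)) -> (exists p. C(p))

exists x. exists q. exists p. (~C(x) | ~C(q) | C(p))

Rewrite implications/biconditionals: A → B as ¬A ∨ B.
  ~(forall x. C(x)) | ~(forall q. C(q)) | (exists p. C(p))
Push ¬ through the quantifiers and connectives to reach negation normal form:
  (exists x. ~C(x)) | (exists q. ~C(q)) | (exists p. C(p))
All bound variables are already distinct, so no renaming is needed.
Extract every quantifier outward, since the variables are now distinct and don't occur free across branches:
  exists x. exists q. exists p. (~C(x) | ~C(q) | C(p))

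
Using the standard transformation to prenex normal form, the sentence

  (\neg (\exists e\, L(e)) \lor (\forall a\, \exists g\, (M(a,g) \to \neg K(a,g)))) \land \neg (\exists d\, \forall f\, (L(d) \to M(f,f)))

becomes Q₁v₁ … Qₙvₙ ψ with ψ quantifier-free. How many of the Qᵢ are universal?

3

Eliminate → and ↔ using ¬ and ∨.
  (\neg (\exists e\, L(e)) \lor (\forall a\, \exists g\, (\neg M(a,g) \lor \neg K(a,g)))) \land \neg (\exists d\, \forall f\, (\neg L(d) \lor M(f,f)))
Move each ¬ inward, flipping quantifiers it crosses:
  ((\forall e\, \neg L(e)) \lor (\forall a\, \exists g\, (\neg M(a,g) \lor \neg K(a,g)))) \land (\forall d\, \exists f\, (L(d) \land \neg M(f,f)))
All bound variables are already distinct, so no renaming is needed.
Pull the quantifiers to the front (each side's bound variable is not free in the other side):
  \forall e\, \forall a\, \exists g\, \forall d\, \exists f\, ((\neg L(e) \lor \neg M(a,g) \lor \neg K(a,g)) \land L(d) \land \neg M(f,f))
The prefix is \forall e \forall a \exists g \forall d \exists f: 3 universal, 2 existential.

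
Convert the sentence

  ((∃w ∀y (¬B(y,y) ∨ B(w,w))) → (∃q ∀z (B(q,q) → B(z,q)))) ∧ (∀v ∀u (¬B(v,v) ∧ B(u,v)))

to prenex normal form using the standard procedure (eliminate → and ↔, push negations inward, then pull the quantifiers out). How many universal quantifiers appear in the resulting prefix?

First replace A → B with ¬A ∨ B.
  (¬(∃w ∀y (¬B(y,y) ∨ B(w,w))) ∨ (∃q ∀z (¬B(q,q) ∨ B(z,q)))) ∧ (∀v ∀u (¬B(v,v) ∧ B(u,v)))
Move each ¬ inward, flipping quantifiers it crosses:
  ((∀w ∃y (B(y,y) ∧ ¬B(w,w))) ∨ (∃q ∀z (¬B(q,q) ∨ B(z,q)))) ∧ (∀v ∀u (¬B(v,v) ∧ B(u,v)))
All bound variables are already distinct, so no renaming is needed.
Finally move all quantifiers to the prefix:
  ∀w ∃y ∃q ∀z ∀v ∀u ((B(y,y) ∧ ¬B(w,w) ∨ ¬B(q,q) ∨ B(z,q)) ∧ ¬B(v,v) ∧ B(u,v))
The prefix is ∀w ∃y ∃q ∀z ∀v ∀u: 4 universal, 2 existential.

4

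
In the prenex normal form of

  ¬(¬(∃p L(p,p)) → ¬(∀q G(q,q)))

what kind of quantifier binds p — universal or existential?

universal

Rewrite implications/biconditionals: A → B as ¬A ∨ B.
  ¬(¬¬(∃p L(p,p)) ∨ ¬(∀q G(q,q)))
Move each ¬ inward, flipping quantifiers it crosses:
  (∀p ¬L(p,p)) ∧ (∀q G(q,q))
All bound variables are already distinct, so no renaming is needed.
Extract every quantifier outward, since the variables are now distinct and don't occur free across branches:
  ∀p ∀q (¬L(p,p) ∧ G(q,q))
The quantifier ∃p sits under an odd number of negations (counting the antecedent side of each →), so it flips to ∀p.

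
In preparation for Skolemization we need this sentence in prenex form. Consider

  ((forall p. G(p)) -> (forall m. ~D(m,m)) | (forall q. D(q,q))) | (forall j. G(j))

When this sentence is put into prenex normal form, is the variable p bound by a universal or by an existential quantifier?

First replace A → B with ¬A ∨ B.
  ~(forall p. G(p)) | (forall m. ~D(m,m)) | (forall q. D(q,q)) | (forall j. G(j))
Drive negations inward (¬∀x A ≡ ∃x ¬A, ¬∃x A ≡ ∀x ¬A, De Morgan for ∧/∨):
  (exists p. ~G(p)) | (forall m. ~D(m,m)) | (forall q. D(q,q)) | (forall j. G(j))
Finally move all quantifiers to the prefix:
  exists p. forall m. forall q. forall j. (~G(p) | ~D(m,m) | D(q,q) | G(j))
The quantifier forall p sits under an odd number of negations (counting the antecedent side of each →), so it flips to exists p.

existential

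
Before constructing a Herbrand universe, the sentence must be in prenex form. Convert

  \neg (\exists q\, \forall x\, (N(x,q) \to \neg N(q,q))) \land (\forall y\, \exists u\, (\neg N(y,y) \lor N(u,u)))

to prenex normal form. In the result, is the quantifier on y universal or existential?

universal

Eliminate → and ↔ using ¬ and ∨.
  \neg (\exists q\, \forall x\, (\neg N(x,q) \lor \neg N(q,q))) \land (\forall y\, \exists u\, (\neg N(y,y) \lor N(u,u)))
Push ¬ through the quantifiers and connectives to reach negation normal form:
  (\forall q\, \exists x\, (N(x,q) \land N(q,q))) \land (\forall y\, \exists u\, (\neg N(y,y) \lor N(u,u)))
All bound variables are already distinct, so no renaming is needed.
Pull the quantifiers to the front (each side's bound variable is not free in the other side):
  \forall q\, \exists x\, \forall y\, \exists u\, (N(x,q) \land N(q,q) \land (\neg N(y,y) \lor N(u,u)))
The quantifier \forall y sits under an even number of negations (counting the antecedent side of each →), so it remains universal.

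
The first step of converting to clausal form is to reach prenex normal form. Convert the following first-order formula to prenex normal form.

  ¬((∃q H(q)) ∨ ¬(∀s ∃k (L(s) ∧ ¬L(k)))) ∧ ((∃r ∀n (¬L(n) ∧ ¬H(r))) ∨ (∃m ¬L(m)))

Push ¬ through the quantifiers and connectives to reach negation normal form:
  (∀q ¬H(q)) ∧ (∀s ∃k (L(s) ∧ ¬L(k))) ∧ ((∃r ∀n (¬L(n) ∧ ¬H(r))) ∨ (∃m ¬L(m)))
All bound variables are already distinct, so no renaming is needed.
Extract every quantifier outward, since the variables are now distinct and don't occur free across branches:
  ∀q ∀s ∃k ∃r ∀n ∃m (¬H(q) ∧ L(s) ∧ ¬L(k) ∧ (¬L(n) ∧ ¬H(r) ∨ ¬L(m)))

∀q ∀s ∃k ∃r ∀n ∃m (¬H(q) ∧ L(s) ∧ ¬L(k) ∧ (¬L(n) ∧ ¬H(r) ∨ ¬L(m)))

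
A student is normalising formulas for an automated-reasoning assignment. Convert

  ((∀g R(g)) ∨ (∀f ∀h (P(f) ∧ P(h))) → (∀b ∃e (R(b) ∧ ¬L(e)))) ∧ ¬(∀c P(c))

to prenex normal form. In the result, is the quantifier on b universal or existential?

universal

Eliminate → and ↔ using ¬ and ∨.
  (¬((∀g R(g)) ∨ (∀f ∀h (P(f) ∧ P(h)))) ∨ (∀b ∃e (R(b) ∧ ¬L(e)))) ∧ ¬(∀c P(c))
Push ¬ through the quantifiers and connectives to reach negation normal form:
  ((∃g ¬R(g)) ∧ (∃f ∃h (¬P(f) ∨ ¬P(h))) ∨ (∀b ∃e (R(b) ∧ ¬L(e)))) ∧ (∃c ¬P(c))
All bound variables are already distinct, so no renaming is needed.
Finally move all quantifiers to the prefix:
  ∃g ∃f ∃h ∀b ∃e ∃c ((¬R(g) ∧ (¬P(f) ∨ ¬P(h)) ∨ R(b) ∧ ¬L(e)) ∧ ¬P(c))
The quantifier ∀b sits under an even number of negations (counting the antecedent side of each →), so it remains universal.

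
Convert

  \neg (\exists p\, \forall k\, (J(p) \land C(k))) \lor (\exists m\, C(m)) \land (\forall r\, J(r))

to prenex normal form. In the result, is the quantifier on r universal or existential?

Push ¬ through the quantifiers and connectives to reach negation normal form:
  (\forall p\, \exists k\, (\neg J(p) \lor \neg C(k))) \lor (\exists m\, C(m)) \land (\forall r\, J(r))
Extract every quantifier outward, since the variables are now distinct and don't occur free across branches:
  \forall p\, \exists k\, \exists m\, \forall r\, (\neg J(p) \lor \neg C(k) \lor C(m) \land J(r))
The quantifier \forall r sits under an even number of negations, so it remains universal.

universal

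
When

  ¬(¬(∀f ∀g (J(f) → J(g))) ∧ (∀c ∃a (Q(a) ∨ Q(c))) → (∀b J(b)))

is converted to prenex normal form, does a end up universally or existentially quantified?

existential

First replace A → B with ¬A ∨ B.
  ¬(¬(¬(∀f ∀g (¬J(f) ∨ J(g))) ∧ (∀c ∃a (Q(a) ∨ Q(c)))) ∨ (∀b J(b)))
Push ¬ through the quantifiers and connectives to reach negation normal form:
  (∃f ∃g (J(f) ∧ ¬J(g))) ∧ (∀c ∃a (Q(a) ∨ Q(c))) ∧ (∃b ¬J(b))
All bound variables are already distinct, so no renaming is needed.
Extract every quantifier outward, since the variables are now distinct and don't occur free across branches:
  ∃f ∃g ∀c ∃a ∃b (J(f) ∧ ¬J(g) ∧ (Q(a) ∨ Q(c)) ∧ ¬J(b))
The quantifier ∃a sits under an even number of negations (counting the antecedent side of each →), so it remains existential.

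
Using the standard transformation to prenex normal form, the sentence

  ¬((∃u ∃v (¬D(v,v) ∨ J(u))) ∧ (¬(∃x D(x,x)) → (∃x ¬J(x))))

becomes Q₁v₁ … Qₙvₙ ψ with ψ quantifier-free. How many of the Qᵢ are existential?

0

Rewrite implications/biconditionals: A → B as ¬A ∨ B.
  ¬((∃u ∃v (¬D(v,v) ∨ J(u))) ∧ (¬¬(∃x D(x,x)) ∨ (∃x ¬J(x))))
Push ¬ through the quantifiers and connectives to reach negation normal form:
  (∀u ∀v (D(v,v) ∧ ¬J(u))) ∨ (∀x ¬D(x,x)) ∧ (∀x J(x))
Give each quantifier a distinct variable: x↦x1.
  (∀u ∀v (D(v,v) ∧ ¬J(u))) ∨ (∀x ¬D(x,x)) ∧ (∀x1 J(x1))
Extract every quantifier outward, since the variables are now distinct and don't occur free across branches:
  ∀u ∀v ∀x ∀x1 (D(v,v) ∧ ¬J(u) ∨ ¬D(x,x) ∧ J(x1))
The prefix is ∀u ∀v ∀x ∀x1: 4 universal, 0 existential.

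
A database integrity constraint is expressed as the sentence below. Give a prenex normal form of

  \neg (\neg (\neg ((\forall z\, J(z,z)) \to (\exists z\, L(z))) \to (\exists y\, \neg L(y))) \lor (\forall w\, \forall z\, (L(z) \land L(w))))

\exists z\, \exists r\, \exists y\, \exists w\, \exists u\, ((\neg J(z,z) \lor L(r) \lor \neg L(y)) \land (\neg L(u) \lor \neg L(w)))

Eliminate → and ↔ using ¬ and ∨.
  \neg (\neg (\neg \neg (\neg (\forall z\, J(z,z)) \lor (\exists z\, L(z))) \lor (\exists y\, \neg L(y))) \lor (\forall w\, \forall z\, (L(z) \land L(w))))
Move each ¬ inward, flipping quantifiers it crosses:
  ((\exists z\, \neg J(z,z)) \lor (\exists z\, L(z)) \lor (\exists y\, \neg L(y))) \land (\exists w\, \exists z\, (\neg L(z) \lor \neg L(w)))
Standardize variables apart so no two quantifiers bind the same name: z↦r, z↦u.
  ((\exists z\, \neg J(z,z)) \lor (\exists r\, L(r)) \lor (\exists y\, \neg L(y))) \land (\exists w\, \exists u\, (\neg L(u) \lor \neg L(w)))
Finally move all quantifiers to the prefix:
  \exists z\, \exists r\, \exists y\, \exists w\, \exists u\, ((\neg J(z,z) \lor L(r) \lor \neg L(y)) \land (\neg L(u) \lor \neg L(w)))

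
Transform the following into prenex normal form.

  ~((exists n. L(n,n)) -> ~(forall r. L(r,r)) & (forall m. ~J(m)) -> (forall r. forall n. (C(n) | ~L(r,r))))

exists n. exists r. forall m. exists t. exists p. (L(n,n) & ~L(r,r) & ~J(m) & ~C(p) & L(t,t))

Rewrite implications/biconditionals: A → B as ¬A ∨ B.
  ~(~(exists n. L(n,n)) | ~(~(forall r. L(r,r)) & (forall m. ~J(m))) | (forall r. forall n. (C(n) | ~L(r,r))))
Drive negations inward (¬∀x A ≡ ∃x ¬A, ¬∃x A ≡ ∀x ¬A, De Morgan for ∧/∨):
  (exists n. L(n,n)) & (exists r. ~L(r,r)) & (forall m. ~J(m)) & (exists r. exists n. (~C(n) & L(r,r)))
Rename bound variables to avoid capture: r↦t, n↦p.
  (exists n. L(n,n)) & (exists r. ~L(r,r)) & (forall m. ~J(m)) & (exists t. exists p. (~C(p) & L(t,t)))
Pull the quantifiers to the front (each side's bound variable is not free in the other side):
  exists n. exists r. forall m. exists t. exists p. (L(n,n) & ~L(r,r) & ~J(m) & ~C(p) & L(t,t))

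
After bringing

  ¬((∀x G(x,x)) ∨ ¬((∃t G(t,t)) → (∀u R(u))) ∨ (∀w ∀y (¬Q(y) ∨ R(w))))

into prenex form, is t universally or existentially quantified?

universal

Eliminate → and ↔ using ¬ and ∨.
  ¬((∀x G(x,x)) ∨ ¬(¬(∃t G(t,t)) ∨ (∀u R(u))) ∨ (∀w ∀y (¬Q(y) ∨ R(w))))
Push ¬ through the quantifiers and connectives to reach negation normal form:
  (∃x ¬G(x,x)) ∧ ((∀t ¬G(t,t)) ∨ (∀u R(u))) ∧ (∃w ∃y (Q(y) ∧ ¬R(w)))
All bound variables are already distinct, so no renaming is needed.
Extract every quantifier outward, since the variables are now distinct and don't occur free across branches:
  ∃x ∀t ∀u ∃w ∃y (¬G(x,x) ∧ (¬G(t,t) ∨ R(u)) ∧ Q(y) ∧ ¬R(w))
The quantifier ∃t sits under an odd number of negations (counting the antecedent side of each →), so it flips to ∀t.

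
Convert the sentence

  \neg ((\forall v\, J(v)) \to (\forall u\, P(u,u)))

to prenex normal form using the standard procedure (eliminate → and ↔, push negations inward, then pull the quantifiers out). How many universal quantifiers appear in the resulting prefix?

1

First replace A → B with ¬A ∨ B.
  \neg (\neg (\forall v\, J(v)) \lor (\forall u\, P(u,u)))
Push ¬ through the quantifiers and connectives to reach negation normal form:
  (\forall v\, J(v)) \land (\exists u\, \neg P(u,u))
Pull the quantifiers to the front (each side's bound variable is not free in the other side):
  \forall v\, \exists u\, (J(v) \land \neg P(u,u))
The prefix is \forall v \exists u: 1 universal, 1 existential.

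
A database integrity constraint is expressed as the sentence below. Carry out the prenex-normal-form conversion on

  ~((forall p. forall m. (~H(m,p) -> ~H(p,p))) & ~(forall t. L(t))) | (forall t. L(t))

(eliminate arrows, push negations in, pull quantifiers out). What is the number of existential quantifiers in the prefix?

Eliminate → and ↔ using ¬ and ∨.
  ~((forall p. forall m. (~~H(m,p) | ~H(p,p))) & ~(forall t. L(t))) | (forall t. L(t))
Drive negations inward (¬∀x A ≡ ∃x ¬A, ¬∃x A ≡ ∀x ¬A, De Morgan for ∧/∨):
  (exists p. exists m. (~H(m,p) & H(p,p))) | (forall t. L(t)) | (forall t. L(t))
Standardize variables apart so no two quantifiers bind the same name: t↦b.
  (exists p. exists m. (~H(m,p) & H(p,p))) | (forall t. L(t)) | (forall b. L(b))
Pull the quantifiers to the front (each side's bound variable is not free in the other side):
  exists p. exists m. forall t. forall b. (~H(m,p) & H(p,p) | L(t) | L(b))
The prefix is exists p exists m forall t forall b: 2 universal, 2 existential.

2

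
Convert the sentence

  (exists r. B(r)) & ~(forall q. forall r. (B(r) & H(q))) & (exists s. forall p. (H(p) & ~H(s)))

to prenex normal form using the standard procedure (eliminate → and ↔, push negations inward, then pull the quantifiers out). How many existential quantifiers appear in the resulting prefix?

4

Move each ¬ inward, flipping quantifiers it crosses:
  (exists r. B(r)) & (exists q. exists r. (~B(r) | ~H(q))) & (exists s. forall p. (H(p) & ~H(s)))
Standardize variables apart so no two quantifiers bind the same name: r↦w1.
  (exists r. B(r)) & (exists q. exists w1. (~B(w1) | ~H(q))) & (exists s. forall p. (H(p) & ~H(s)))
Pull the quantifiers to the front (each side's bound variable is not free in the other side):
  exists r. exists q. exists w1. exists s. forall p. (B(r) & (~B(w1) | ~H(q)) & H(p) & ~H(s))
The prefix is exists r exists q exists w1 exists s forall p: 1 universal, 4 existential.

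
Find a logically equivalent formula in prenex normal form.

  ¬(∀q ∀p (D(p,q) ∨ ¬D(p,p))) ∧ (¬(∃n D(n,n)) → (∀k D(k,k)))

First replace A → B with ¬A ∨ B.
  ¬(∀q ∀p (D(p,q) ∨ ¬D(p,p))) ∧ (¬¬(∃n D(n,n)) ∨ (∀k D(k,k)))
Push ¬ through the quantifiers and connectives to reach negation normal form:
  (∃q ∃p (¬D(p,q) ∧ D(p,p))) ∧ ((∃n D(n,n)) ∨ (∀k D(k,k)))
Pull the quantifiers to the front (each side's bound variable is not free in the other side):
  ∃q ∃p ∃n ∀k (¬D(p,q) ∧ D(p,p) ∧ (D(n,n) ∨ D(k,k)))

∃q ∃p ∃n ∀k (¬D(p,q) ∧ D(p,p) ∧ (D(n,n) ∨ D(k,k)))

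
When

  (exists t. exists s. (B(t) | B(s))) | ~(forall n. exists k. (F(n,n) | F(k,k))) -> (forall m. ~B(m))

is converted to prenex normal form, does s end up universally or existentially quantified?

Eliminate → and ↔ using ¬ and ∨.
  ~((exists t. exists s. (B(t) | B(s))) | ~(forall n. exists k. (F(n,n) | F(k,k)))) | (forall m. ~B(m))
Push ¬ through the quantifiers and connectives to reach negation normal form:
  (forall t. forall s. (~B(t) & ~B(s))) & (forall n. exists k. (F(n,n) | F(k,k))) | (forall m. ~B(m))
Pull the quantifiers to the front (each side's bound variable is not free in the other side):
  forall t. forall s. forall n. exists k. forall m. (~B(t) & ~B(s) & (F(n,n) | F(k,k)) | ~B(m))
The quantifier exists s sits under an odd number of negations (counting the antecedent side of each →), so it flips to forall s.

universal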